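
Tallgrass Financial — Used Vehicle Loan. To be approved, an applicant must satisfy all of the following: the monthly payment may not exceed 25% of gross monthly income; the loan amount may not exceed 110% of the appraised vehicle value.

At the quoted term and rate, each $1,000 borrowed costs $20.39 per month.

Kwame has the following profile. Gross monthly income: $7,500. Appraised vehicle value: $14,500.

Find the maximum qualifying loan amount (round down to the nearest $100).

Payment cap: 25% × $7,500 = $1,875/month.
At $20.39 per $1,000, that supports 1,875/20.39 × 1,000 ≈ $91,956 → $91,900.
LTV cap: 110% × $14,500 = $15,950 → $15,900.
Binding constraint: loan-to-value.

$15,900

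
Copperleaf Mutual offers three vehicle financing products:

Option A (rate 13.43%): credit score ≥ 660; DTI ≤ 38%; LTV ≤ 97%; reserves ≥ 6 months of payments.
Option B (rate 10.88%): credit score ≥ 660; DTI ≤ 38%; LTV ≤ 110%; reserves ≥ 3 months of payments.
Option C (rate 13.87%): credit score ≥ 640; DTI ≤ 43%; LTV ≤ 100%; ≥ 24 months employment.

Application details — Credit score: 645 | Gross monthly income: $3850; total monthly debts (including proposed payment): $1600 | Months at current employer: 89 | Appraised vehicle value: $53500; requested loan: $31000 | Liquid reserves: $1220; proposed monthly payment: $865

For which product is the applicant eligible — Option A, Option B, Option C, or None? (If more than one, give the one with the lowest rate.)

Option C

DTI = 1,600/3,850 = 41.6%.
LTV = 31,000/53,500 = 57.9%.
Reserves = 1,220/865 = 1.4 months.
Option A: score 645 < 660; DTI 41.6% > 38%; LTV 57.9% ≤ 97%; reserves 1.4 < 6 mo → does not qualify.
Option B: score 645 < 660; DTI 41.6% > 38%; LTV 57.9% ≤ 110%; reserves 1.4 < 3 mo → does not qualify.
Option C: score 645 ≥ 640; DTI 41.6% ≤ 43%; LTV 57.9% ≤ 100%; employment 89 ≥ 24 mo → qualifies.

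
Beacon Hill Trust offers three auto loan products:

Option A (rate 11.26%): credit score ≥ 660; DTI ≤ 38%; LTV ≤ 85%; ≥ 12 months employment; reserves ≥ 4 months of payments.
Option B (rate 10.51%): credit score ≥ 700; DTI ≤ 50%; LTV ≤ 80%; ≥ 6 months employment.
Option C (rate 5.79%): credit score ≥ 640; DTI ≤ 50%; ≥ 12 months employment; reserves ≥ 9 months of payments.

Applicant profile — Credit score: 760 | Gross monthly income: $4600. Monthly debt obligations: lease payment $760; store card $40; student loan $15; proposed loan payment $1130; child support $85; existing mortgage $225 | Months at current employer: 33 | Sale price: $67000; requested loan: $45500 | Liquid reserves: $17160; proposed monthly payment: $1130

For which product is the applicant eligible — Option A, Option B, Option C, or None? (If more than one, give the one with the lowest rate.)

Option C

Total debts = (760 + 40 + 15 + 1,130 + 85 + 225) = 2,255; DTI = 2,255/4,600 = 49%.
LTV = 45,500/67,000 = 67.9%.
Reserves = 17,160/1,130 = 15.2 months.
Option A: score 760 ≥ 660; DTI 49% > 38%; LTV 67.9% ≤ 85%; employment 33 ≥ 12 mo; reserves 15.2 ≥ 4 mo → does not qualify.
Option B: score 760 ≥ 700; DTI 49% ≤ 50%; LTV 67.9% ≤ 80%; employment 33 ≥ 6 mo → qualifies.
Option C: score 760 ≥ 640; DTI 49% ≤ 50%; employment 33 ≥ 12 mo; reserves 15.2 ≥ 9 mo → qualifies.
Qualifying: Option B, Option C. Lowest rate is 5.79% → Option C.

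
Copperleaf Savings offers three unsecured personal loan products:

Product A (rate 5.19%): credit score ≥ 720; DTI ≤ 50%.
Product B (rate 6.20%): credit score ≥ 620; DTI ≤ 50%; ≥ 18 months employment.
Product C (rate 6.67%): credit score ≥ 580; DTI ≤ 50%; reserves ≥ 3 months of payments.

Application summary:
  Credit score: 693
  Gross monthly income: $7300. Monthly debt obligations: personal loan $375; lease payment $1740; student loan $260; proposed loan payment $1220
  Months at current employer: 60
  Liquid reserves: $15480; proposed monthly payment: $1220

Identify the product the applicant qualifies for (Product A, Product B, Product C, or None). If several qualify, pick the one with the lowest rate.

Product B

Total debts = (375 + 1,740 + 260 + 1,220) = 3,595; DTI = 3,595/7,300 = 49.2%.
Reserves = 15,480/1,220 = 12.7 months.
Product A: score 693 < 720; DTI 49.2% ≤ 50% → does not qualify.
Product B: score 693 ≥ 620; DTI 49.2% ≤ 50%; employment 60 ≥ 18 mo → qualifies.
Product C: score 693 ≥ 580; DTI 49.2% ≤ 50%; reserves 12.7 ≥ 3 mo → qualifies.
Qualifying: Product B, Product C. Lowest rate is 6.20% → Product B.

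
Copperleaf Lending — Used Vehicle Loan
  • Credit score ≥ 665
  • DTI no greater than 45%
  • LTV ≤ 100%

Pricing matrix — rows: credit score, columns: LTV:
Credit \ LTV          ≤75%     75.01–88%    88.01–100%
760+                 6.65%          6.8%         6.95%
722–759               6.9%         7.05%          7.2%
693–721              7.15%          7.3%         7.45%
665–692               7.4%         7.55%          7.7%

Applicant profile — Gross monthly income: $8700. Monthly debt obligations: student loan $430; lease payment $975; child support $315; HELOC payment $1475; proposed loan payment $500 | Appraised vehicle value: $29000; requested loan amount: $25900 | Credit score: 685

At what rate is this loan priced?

Credit score 685 ≥ 665; Total monthly debts = (430 + 975 + 315 + 1,475 + 500) = 3,695. DTI: 3,695 ÷ 8,700 = 42.5%, within the 45% cap
LTV = 25,900/29,000 = 89.3% ≤ 100%
Score 685 is in the 665–692 band; LTV 89.3% is in the 88.01–100% band → 7.7%.

7.7%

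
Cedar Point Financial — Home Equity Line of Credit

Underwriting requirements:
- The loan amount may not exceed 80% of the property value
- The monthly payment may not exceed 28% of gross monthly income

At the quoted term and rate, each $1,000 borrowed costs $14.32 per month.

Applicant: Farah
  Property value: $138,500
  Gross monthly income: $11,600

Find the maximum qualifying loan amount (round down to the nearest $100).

Payment cap: 28% × $11,600 = $3,248/month.
At $14.32 per $1,000, that supports 3,248/14.32 × 1,000 ≈ $226,815 → $226,800.
LTV cap: 80% × $138,500 = $110,800 → $110,800.
Binding constraint: loan-to-value.

$110,800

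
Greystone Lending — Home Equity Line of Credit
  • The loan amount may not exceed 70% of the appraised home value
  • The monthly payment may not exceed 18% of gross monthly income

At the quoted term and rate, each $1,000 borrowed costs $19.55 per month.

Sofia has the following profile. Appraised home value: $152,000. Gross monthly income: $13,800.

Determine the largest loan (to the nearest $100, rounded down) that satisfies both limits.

$106,400

Payment cap: 18% × $13,800 = $2,484/month.
At $19.55 per $1,000, that supports 2,484/19.55 × 1,000 ≈ $127,058 → $127,000.
LTV cap: 70% × $152,000 = $106,400 → $106,400.
Binding constraint: loan-to-value.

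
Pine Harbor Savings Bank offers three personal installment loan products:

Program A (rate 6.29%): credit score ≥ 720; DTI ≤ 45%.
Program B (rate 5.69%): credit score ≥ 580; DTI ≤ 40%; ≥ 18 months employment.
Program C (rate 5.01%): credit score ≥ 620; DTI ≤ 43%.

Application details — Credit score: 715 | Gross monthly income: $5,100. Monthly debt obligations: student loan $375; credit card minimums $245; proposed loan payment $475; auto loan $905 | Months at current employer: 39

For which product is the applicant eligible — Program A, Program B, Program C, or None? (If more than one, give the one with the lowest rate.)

Total debts = (375 + 245 + 475 + 905) = 2,000; DTI = 2,000/5,100 = 39.2%.
Program A: score 715 < 720; DTI 39.2% ≤ 45% → does not qualify.
Program B: score 715 ≥ 580; DTI 39.2% ≤ 40%; employment 39 ≥ 18 mo → qualifies.
Program C: score 715 ≥ 620; DTI 39.2% ≤ 43% → qualifies.
Qualifying: Program B, Program C. Lowest rate is 5.01% → Program C.

Program C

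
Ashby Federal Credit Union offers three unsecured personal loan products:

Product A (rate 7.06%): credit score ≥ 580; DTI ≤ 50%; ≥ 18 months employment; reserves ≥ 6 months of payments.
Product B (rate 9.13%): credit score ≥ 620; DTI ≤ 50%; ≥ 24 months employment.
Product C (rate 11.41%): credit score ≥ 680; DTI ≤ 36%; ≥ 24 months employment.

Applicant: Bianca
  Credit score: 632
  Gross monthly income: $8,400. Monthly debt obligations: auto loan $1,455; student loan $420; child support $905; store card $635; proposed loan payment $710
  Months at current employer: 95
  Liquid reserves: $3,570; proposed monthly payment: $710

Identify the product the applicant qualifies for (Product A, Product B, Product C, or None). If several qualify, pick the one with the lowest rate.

Total debts = (1,455 + 420 + 905 + 635 + 710) = 4,125; DTI = 4,125/8,400 = 49.1%.
Reserves = 3,570/710 = 5.0 months.
Product A: score 632 ≥ 580; DTI 49.1% ≤ 50%; employment 95 ≥ 18 mo; reserves 5.0 < 6 mo → does not qualify.
Product B: score 632 ≥ 620; DTI 49.1% ≤ 50%; employment 95 ≥ 24 mo → qualifies.
Product C: score 632 < 680; DTI 49.1% > 36%; employment 95 ≥ 24 mo → does not qualify.

Product B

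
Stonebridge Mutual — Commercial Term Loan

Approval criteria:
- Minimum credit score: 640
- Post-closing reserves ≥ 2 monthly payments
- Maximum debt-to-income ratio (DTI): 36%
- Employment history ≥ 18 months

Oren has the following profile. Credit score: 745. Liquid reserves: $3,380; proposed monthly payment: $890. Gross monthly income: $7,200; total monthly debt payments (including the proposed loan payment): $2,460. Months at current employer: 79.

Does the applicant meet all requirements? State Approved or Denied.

Credit score 745 ≥ 640 (meets)
Reserves: 3,380 ÷ 890 = 3.8 months (meets 2-month minimum)
DTI = 2,460/7,200 = 34.2% ≤ 36%
Employment 79 ≥ 18 months
All criteria satisfied.

Approved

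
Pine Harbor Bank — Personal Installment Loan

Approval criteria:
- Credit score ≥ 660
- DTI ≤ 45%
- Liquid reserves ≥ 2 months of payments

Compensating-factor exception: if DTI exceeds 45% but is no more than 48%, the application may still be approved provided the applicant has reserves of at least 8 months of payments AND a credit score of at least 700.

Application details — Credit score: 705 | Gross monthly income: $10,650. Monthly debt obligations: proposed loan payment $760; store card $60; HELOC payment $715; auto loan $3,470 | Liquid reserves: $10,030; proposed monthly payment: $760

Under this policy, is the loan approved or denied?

Credit score 705 ≥ 660 (meets base)
Total debts = (760 + 60 + 715 + 3,470) = 5,005. DTI = 5,005/10,650 = 47% > 45% — standard DTI limit exceeded.
Liquid reserves cover 10,030/760 = 13.2 months — ≥ 2 required
DTI 47% is within the 45%–48% exception band; checking compensating factors.
Reserves 13.2 ≥ 8 months; credit score 705 ≥ 700.
Both compensating conditions met → exception applies.

Approved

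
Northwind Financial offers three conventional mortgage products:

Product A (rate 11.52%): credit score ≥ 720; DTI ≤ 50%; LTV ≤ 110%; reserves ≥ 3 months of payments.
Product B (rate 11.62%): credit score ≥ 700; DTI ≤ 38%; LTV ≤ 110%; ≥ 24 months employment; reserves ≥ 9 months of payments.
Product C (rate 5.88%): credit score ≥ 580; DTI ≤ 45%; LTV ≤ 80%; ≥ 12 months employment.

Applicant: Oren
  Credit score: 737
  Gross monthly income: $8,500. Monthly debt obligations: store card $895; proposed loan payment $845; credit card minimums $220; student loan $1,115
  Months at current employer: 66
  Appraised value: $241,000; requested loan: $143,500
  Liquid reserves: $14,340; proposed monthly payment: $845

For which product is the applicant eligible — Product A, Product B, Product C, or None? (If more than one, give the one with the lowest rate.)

Product C

Total debts = (895 + 845 + 220 + 1,115) = 3,075; DTI = 3,075/8,500 = 36.2%.
LTV = 143,500/241,000 = 59.5%.
Reserves = 14,340/845 = 17.0 months.
Product A: score 737 ≥ 720; DTI 36.2% ≤ 50%; LTV 59.5% ≤ 110%; reserves 17.0 ≥ 3 mo → qualifies.
Product B: score 737 ≥ 700; DTI 36.2% ≤ 38%; LTV 59.5% ≤ 110%; employment 66 ≥ 24 mo; reserves 17.0 ≥ 9 mo → qualifies.
Product C: score 737 ≥ 580; DTI 36.2% ≤ 45%; LTV 59.5% ≤ 80%; employment 66 ≥ 12 mo → qualifies.
Qualifying: Product A, Product B, Product C. Lowest rate is 5.88% → Product C.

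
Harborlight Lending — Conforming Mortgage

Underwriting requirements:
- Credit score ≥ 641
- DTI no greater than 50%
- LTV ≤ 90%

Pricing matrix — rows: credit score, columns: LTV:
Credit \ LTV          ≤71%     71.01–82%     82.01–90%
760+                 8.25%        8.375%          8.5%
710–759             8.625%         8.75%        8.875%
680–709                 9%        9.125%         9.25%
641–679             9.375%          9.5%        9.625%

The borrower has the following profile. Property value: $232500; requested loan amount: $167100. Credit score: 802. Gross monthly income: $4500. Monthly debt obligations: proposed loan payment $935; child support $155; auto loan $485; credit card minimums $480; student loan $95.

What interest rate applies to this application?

8.375%

Credit score 802 ≥ 641; Total monthly debts = (935 + 155 + 485 + 480 + 95) = 2,150. DTI = 2,150/4,500 = 47.8% ≤ 50%
LTV: 167,100 ÷ 232,500 = 71.9%, within 90% cap
Row: 802 falls in 760+. Column: 71.9% falls in 71.01–82%. Rate = 8.375%.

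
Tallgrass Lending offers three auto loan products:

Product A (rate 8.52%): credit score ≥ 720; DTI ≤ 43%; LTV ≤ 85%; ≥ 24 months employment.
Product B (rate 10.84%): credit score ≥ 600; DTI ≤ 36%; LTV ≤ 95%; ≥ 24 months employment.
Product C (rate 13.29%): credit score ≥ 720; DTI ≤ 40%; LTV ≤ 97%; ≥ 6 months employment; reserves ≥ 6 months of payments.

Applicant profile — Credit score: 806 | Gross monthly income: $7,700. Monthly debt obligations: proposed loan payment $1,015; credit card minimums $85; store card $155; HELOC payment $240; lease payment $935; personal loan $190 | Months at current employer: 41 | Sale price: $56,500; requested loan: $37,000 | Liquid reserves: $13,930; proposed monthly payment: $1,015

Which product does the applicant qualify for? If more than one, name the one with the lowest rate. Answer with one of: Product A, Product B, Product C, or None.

Total debts = (1,015 + 85 + 155 + 240 + 935 + 190) = 2,620; DTI = 2,620/7,700 = 34%.
LTV = 37,000/56,500 = 65.5%.
Reserves = 13,930/1,015 = 13.7 months.
Product A: score 806 ≥ 720; DTI 34% ≤ 43%; LTV 65.5% ≤ 85%; employment 41 ≥ 24 mo → qualifies.
Product B: score 806 ≥ 600; DTI 34% ≤ 36%; LTV 65.5% ≤ 95%; employment 41 ≥ 24 mo → qualifies.
Product C: score 806 ≥ 720; DTI 34% ≤ 40%; LTV 65.5% ≤ 97%; employment 41 ≥ 6 mo; reserves 13.7 ≥ 6 mo → qualifies.
Qualifying: Product A, Product B, Product C. Lowest rate is 8.52% → Product A.

Product A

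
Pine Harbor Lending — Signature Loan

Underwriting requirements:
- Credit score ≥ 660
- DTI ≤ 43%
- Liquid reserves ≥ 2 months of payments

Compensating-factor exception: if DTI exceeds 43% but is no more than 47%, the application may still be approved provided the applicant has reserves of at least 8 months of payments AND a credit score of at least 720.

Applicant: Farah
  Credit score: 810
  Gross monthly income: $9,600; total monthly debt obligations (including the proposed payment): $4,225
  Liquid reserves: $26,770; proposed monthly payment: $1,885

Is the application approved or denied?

Credit score 810 ≥ 660 (meets base)
DTI = 4,225/9,600 = 44% > 43% — standard DTI limit exceeded.
Reserves = 26,770/1,885 = 14.2 months ≥ 2
44% falls in the override range (43%–47%), so the compensating-factor test applies.
Override check — reserves: 14.2 mo (ok); score: 810 (ok).
Both compensating conditions met → exception applies.

Approved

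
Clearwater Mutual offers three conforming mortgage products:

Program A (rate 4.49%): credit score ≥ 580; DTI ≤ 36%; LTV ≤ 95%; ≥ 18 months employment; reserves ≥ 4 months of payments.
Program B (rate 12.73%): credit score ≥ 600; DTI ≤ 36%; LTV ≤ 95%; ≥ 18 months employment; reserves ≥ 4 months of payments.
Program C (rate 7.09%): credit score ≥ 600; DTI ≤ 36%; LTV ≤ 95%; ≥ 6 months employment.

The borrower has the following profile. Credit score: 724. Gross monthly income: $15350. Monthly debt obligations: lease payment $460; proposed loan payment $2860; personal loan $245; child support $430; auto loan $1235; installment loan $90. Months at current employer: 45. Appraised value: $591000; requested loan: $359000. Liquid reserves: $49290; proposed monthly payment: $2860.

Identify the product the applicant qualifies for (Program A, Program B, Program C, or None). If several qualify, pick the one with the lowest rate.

Total debts = (460 + 2,860 + 245 + 430 + 1,235 + 90) = 5,320; DTI = 5,320/15,350 = 34.7%.
LTV = 359,000/591,000 = 60.7%.
Reserves = 49,290/2,860 = 17.2 months.
Program A: score 724 ≥ 580; DTI 34.7% ≤ 36%; LTV 60.7% ≤ 95%; employment 45 ≥ 18 mo; reserves 17.2 ≥ 4 mo → qualifies.
Program B: score 724 ≥ 600; DTI 34.7% ≤ 36%; LTV 60.7% ≤ 95%; employment 45 ≥ 18 mo; reserves 17.2 ≥ 4 mo → qualifies.
Program C: score 724 ≥ 600; DTI 34.7% ≤ 36%; LTV 60.7% ≤ 95%; employment 45 ≥ 6 mo → qualifies.
Qualifying: Program A, Program B, Program C. Lowest rate is 4.49% → Program A.

Program A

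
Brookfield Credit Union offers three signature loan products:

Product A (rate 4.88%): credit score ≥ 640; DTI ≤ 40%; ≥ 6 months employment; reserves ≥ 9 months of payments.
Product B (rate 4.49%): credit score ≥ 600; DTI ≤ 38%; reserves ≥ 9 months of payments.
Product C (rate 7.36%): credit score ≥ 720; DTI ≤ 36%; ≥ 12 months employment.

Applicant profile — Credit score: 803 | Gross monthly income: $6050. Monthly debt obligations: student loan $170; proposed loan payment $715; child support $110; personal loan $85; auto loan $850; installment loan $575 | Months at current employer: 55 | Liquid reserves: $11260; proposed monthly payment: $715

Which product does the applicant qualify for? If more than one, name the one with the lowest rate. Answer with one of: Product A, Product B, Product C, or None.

None

Total debts = (170 + 715 + 110 + 85 + 850 + 575) = 2,505; DTI = 2,505/6,050 = 41.4%.
Reserves = 11,260/715 = 15.7 months.
Product A: score 803 ≥ 640; DTI 41.4% > 40%; employment 55 ≥ 6 mo; reserves 15.7 ≥ 9 mo → does not qualify.
Product B: score 803 ≥ 600; DTI 41.4% > 38%; reserves 15.7 ≥ 9 mo → does not qualify.
Product C: score 803 ≥ 720; DTI 41.4% > 36%; employment 55 ≥ 12 mo → does not qualify.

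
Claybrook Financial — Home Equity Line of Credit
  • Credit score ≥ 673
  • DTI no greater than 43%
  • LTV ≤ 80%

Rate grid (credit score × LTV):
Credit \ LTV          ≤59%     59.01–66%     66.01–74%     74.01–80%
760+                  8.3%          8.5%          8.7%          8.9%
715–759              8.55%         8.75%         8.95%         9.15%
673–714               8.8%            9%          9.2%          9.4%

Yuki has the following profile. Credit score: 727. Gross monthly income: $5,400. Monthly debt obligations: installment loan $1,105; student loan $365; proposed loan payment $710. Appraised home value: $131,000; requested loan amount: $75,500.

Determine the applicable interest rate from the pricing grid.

8.55%

Credit score 727 ≥ 673; Total monthly debts = (1,105 + 365 + 710) = 2,180. DTI: 2,180 ÷ 5,400 = 40.4%, within the 43% cap
LTV = 75,500/131,000 = 57.6% ≤ 80%
Credit 727 → row 715–759; LTV 57.6% → column ≤59%. Grid cell → 8.55%.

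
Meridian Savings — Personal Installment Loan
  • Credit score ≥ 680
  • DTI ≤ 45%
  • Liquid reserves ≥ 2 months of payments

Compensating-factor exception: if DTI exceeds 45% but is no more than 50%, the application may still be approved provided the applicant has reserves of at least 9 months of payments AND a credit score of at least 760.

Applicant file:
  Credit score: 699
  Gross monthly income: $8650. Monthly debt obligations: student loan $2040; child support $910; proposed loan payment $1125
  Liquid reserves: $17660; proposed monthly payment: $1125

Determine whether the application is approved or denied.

Denied

Credit score 699 ≥ 680 (meets base)
Total debts = (2,040 + 910 + 1,125) = 4,075. DTI: 4,075 ÷ 8,650 = 47.1%, over the 45% base limit.
Reserves = 17,660/1,125 = 15.7 months ≥ 2
DTI 47.1% is within the 45%–50% exception band; checking compensating factors.
Override check — reserves: 15.7 mo (ok); score: 699 (below 760).
Compensating-factor requirement not fully met.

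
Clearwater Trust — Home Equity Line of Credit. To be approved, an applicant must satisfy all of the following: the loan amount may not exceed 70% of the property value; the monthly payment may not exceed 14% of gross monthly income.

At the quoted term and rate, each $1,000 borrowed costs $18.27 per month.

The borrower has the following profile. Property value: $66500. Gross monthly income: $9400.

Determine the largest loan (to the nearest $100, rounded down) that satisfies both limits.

$46,500

Payment cap: 14% × $9,400 = $1,316/month.
At $18.27 per $1,000, that supports 1,316/18.27 × 1,000 ≈ $72,030 → $72,000.
LTV cap: 70% × $66,500 = $46,550 → $46,500.
Binding constraint: loan-to-value.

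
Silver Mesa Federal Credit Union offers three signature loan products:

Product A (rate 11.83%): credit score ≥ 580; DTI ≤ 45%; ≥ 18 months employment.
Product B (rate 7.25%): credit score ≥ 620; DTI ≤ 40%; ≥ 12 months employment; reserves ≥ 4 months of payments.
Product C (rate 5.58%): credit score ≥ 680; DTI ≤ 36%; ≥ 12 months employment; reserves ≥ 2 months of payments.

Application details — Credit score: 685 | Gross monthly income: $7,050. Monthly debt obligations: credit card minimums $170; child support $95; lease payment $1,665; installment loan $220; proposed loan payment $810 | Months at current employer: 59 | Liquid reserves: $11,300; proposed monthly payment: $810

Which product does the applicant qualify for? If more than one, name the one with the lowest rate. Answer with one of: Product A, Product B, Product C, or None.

Total debts = (170 + 95 + 1,665 + 220 + 810) = 2,960; DTI = 2,960/7,050 = 42%.
Reserves = 11,300/810 = 14.0 months.
Product A: score 685 ≥ 580; DTI 42% ≤ 45%; employment 59 ≥ 18 mo → qualifies.
Product B: score 685 ≥ 620; DTI 42% > 40%; employment 59 ≥ 12 mo; reserves 14.0 ≥ 4 mo → does not qualify.
Product C: score 685 ≥ 680; DTI 42% > 36%; employment 59 ≥ 12 mo; reserves 14.0 ≥ 2 mo → does not qualify.

Product A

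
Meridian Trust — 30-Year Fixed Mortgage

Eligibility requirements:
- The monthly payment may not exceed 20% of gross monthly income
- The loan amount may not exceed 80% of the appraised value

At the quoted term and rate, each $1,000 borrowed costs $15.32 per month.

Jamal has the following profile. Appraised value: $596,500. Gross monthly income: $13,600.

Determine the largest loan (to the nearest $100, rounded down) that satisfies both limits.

Payment cap: 20% × $13,600 = $2,720/month.
At $15.32 per $1,000, that supports 2,720/15.32 × 1,000 ≈ $177,545 → $177,500.
LTV cap: 80% × $596,500 = $477,200 → $477,200.
Binding constraint: payment-to-income.

$177,500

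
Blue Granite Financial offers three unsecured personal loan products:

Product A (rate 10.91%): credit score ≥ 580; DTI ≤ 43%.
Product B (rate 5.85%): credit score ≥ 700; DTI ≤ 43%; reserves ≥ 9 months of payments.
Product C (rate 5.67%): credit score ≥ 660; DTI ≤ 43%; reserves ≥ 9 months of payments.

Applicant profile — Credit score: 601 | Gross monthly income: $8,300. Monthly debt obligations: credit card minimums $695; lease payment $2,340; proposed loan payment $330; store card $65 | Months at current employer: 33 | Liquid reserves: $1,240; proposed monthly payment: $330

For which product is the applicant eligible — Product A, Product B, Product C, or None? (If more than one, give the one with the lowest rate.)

Total debts = (695 + 2,340 + 330 + 65) = 3,430; DTI = 3,430/8,300 = 41.3%.
Reserves = 1,240/330 = 3.8 months.
Product A: score 601 ≥ 580; DTI 41.3% ≤ 43% → qualifies.
Product B: score 601 < 700; DTI 41.3% ≤ 43%; reserves 3.8 < 9 mo → does not qualify.
Product C: score 601 < 660; DTI 41.3% ≤ 43%; reserves 3.8 < 9 mo → does not qualify.

Product A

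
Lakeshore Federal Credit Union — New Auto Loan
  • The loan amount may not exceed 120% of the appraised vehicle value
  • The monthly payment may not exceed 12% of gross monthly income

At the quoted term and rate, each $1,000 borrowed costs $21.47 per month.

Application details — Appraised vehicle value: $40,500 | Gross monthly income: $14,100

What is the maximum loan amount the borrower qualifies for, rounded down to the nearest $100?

Payment cap: 12% × $14,100 = $1,692/month.
At $21.47 per $1,000, that supports 1,692/21.47 × 1,000 ≈ $78,807 → $78,800.
LTV cap: 120% × $40,500 = $48,600 → $48,600.
Binding constraint: loan-to-value.

$48,600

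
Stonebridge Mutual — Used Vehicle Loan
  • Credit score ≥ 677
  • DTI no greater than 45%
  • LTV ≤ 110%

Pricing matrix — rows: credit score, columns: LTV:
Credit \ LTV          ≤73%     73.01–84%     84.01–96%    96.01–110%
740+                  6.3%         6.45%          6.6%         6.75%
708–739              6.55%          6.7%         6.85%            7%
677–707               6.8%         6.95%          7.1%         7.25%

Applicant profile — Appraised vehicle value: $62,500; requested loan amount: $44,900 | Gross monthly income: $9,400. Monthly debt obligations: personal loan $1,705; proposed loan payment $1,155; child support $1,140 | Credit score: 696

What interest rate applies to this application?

Credit score 696 ≥ 677; Total monthly debts = (1,705 + 1,155 + 1,140) = 4,000. Debt-to-income = 4,000/9,400 = 42.6% — meets 45% limit
LTV = 44,900/62,500 = 71.8% ≤ 110%
Row: 696 falls in 677–707. Column: 71.8% falls in ≤73%. Rate = 6.8%.

6.8%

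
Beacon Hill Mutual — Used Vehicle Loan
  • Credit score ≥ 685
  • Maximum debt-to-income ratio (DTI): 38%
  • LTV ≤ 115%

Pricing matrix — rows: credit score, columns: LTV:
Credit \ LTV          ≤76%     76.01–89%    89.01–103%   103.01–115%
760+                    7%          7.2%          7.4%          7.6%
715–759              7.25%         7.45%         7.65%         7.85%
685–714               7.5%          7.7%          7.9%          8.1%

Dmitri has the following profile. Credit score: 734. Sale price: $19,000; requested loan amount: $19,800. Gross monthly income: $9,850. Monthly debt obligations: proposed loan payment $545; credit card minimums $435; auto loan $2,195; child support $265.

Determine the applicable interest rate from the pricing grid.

7.85%

Credit score 734 ≥ 685; Total monthly debts = (545 + 435 + 2,195 + 265) = 3,440. DTI: 3,440 ÷ 9,850 = 34.9%, within the 38% cap
Loan-to-value = 19,800/19,000 = 104.2% — pass (115% max)
Credit 734 → row 715–759; LTV 104.2% → column 103.01–115%. Grid cell → 7.85%.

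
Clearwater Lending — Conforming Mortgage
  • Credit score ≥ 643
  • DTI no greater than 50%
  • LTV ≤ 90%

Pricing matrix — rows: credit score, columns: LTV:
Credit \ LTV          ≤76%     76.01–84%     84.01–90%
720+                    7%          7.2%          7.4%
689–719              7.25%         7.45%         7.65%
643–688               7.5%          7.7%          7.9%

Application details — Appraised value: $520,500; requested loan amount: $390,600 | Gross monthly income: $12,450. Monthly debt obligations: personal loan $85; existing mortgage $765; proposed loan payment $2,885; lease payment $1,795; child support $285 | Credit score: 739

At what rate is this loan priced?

Credit score 739 ≥ 643; Total monthly debts = (85 + 765 + 2,885 + 1,795 + 285) = 5,815. DTI: 5,815 ÷ 12,450 = 46.7%, within the 50% cap
LTV: 390,600 ÷ 520,500 = 75%, within 90% cap
Score 739 is in the 720+ band; LTV 75% is in the ≤76% band → 7%.

7%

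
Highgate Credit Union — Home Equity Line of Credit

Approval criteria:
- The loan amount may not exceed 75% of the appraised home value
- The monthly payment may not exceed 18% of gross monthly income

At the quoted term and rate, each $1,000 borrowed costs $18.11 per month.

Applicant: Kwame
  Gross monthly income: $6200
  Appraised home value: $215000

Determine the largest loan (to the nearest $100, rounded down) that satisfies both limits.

$61,600

Payment cap: 18% × $6,200 = $1,116/month.
At $18.11 per $1,000, that supports 1,116/18.11 × 1,000 ≈ $61,623 → $61,600.
LTV cap: 75% × $215,000 = $161,250 → $161,200.
Binding constraint: payment-to-income.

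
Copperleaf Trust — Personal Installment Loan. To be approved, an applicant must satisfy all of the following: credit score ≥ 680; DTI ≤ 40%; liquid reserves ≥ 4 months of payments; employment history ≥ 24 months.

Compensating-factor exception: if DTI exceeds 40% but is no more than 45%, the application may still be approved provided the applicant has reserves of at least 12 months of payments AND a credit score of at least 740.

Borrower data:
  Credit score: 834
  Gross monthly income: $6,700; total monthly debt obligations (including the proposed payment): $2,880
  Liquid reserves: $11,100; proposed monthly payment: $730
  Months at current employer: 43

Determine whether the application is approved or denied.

Credit score 834 ≥ 680 (meets base)
DTI: 2,880 ÷ 6,700 = 43%, over the 40% base limit.
Reserves: 11,100 ÷ 730 = 15.2 months (meets 4-month minimum)
Employment 43 ≥ 24 months
43% falls in the override range (40%–45%), so the compensating-factor test applies.
Reserves 15.2 ≥ 12 months; credit score 834 ≥ 740.
Both compensating conditions met → exception applies.

Approved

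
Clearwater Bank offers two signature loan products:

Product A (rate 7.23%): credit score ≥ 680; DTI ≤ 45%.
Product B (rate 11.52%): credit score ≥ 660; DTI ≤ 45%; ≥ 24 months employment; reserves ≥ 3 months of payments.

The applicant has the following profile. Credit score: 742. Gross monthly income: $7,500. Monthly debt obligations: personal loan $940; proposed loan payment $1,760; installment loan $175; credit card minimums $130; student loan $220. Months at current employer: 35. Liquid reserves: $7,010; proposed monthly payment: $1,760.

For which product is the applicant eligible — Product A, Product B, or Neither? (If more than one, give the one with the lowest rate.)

Total debts = (940 + 1,760 + 175 + 130 + 220) = 3,225; DTI = 3,225/7,500 = 43%.
Reserves = 7,010/1,760 = 4.0 months.
Product A: score 742 ≥ 680; DTI 43% ≤ 45% → qualifies.
Product B: score 742 ≥ 660; DTI 43% ≤ 45%; employment 35 ≥ 24 mo; reserves 4.0 ≥ 3 mo → qualifies.
Qualifying: Product A, Product B. Lowest rate is 7.23% → Product A.

Product A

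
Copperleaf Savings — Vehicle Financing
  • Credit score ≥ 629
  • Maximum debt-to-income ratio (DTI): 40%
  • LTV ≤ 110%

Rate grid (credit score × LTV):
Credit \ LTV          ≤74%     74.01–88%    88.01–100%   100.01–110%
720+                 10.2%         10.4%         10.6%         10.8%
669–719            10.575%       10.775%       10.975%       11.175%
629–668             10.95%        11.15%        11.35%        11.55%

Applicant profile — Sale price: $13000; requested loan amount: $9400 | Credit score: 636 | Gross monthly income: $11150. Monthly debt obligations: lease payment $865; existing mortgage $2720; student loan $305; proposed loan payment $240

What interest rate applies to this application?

10.95%

Credit score 636 ≥ 629; Total monthly debts = (865 + 2,720 + 305 + 240) = 4,130. DTI = 4,130/11,150 = 37% ≤ 40%
Loan-to-value = 9,400/13,000 = 72.3% — pass (110% max)
Score 636 is in the 629–668 band; LTV 72.3% is in the ≤74% band → 10.95%.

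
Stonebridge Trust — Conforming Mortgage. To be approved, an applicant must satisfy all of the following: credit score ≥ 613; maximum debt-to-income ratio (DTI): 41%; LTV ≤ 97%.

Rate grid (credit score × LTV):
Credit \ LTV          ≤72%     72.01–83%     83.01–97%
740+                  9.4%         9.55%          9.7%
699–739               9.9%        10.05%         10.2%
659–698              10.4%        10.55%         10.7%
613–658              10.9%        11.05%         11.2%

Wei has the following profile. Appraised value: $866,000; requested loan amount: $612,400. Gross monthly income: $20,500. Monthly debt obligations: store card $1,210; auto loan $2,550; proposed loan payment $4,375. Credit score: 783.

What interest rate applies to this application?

9.4%

Credit score 783 ≥ 613; Total monthly debts = (1,210 + 2,550 + 4,375) = 8,135. Debt-to-income = 8,135/20,500 = 39.7% — meets 41% limit
Loan-to-value = 612,400/866,000 = 70.7% — pass (97% max)
Credit 783 → row 740+; LTV 70.7% → column ≤72%. Grid cell → 9.4%.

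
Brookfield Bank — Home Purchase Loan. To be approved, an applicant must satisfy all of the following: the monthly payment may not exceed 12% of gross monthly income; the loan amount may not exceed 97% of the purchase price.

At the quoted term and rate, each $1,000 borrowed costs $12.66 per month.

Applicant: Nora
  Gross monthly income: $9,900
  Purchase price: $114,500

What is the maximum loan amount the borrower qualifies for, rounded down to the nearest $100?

Payment cap: 12% × $9,900 = $1,188/month.
At $12.66 per $1,000, that supports 1,188/12.66 × 1,000 ≈ $93,838 → $93,800.
LTV cap: 97% × $114,500 = $111,065 → $111,000.
Binding constraint: payment-to-income.

$93,800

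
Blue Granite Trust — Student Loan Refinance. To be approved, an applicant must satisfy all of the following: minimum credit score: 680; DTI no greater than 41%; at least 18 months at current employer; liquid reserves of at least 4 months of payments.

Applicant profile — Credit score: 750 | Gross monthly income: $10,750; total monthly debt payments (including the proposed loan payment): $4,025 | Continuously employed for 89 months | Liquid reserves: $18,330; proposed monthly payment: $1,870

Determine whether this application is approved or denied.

Approved

Credit score 750 ≥ 680 (meets)
DTI: 4,025 ÷ 10,750 = 37.4%, within the 41% cap
Employment 89 ≥ 18 months
Reserves: 18,330 ÷ 1,870 = 9.8 months (meets 4-month minimum)
All criteria satisfied.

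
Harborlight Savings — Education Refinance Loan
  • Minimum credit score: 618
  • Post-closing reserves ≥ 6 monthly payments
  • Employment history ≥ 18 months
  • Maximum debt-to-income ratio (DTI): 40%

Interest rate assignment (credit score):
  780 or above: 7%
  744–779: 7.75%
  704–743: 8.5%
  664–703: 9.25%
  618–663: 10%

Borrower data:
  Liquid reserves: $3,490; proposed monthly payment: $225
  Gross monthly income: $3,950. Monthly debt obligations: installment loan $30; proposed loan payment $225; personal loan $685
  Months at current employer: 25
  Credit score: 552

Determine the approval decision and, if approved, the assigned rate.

Credit score 552 < 618 (below minimum)
Employment 25 ≥ 18 months
Reserves = 3,490/225 = 15.5 months ≥ 6
Total monthly debts = (30 + 225 + 685) = 940. DTI: 940 ÷ 3,950 = 23.8%, within the 40% cap
Not all requirements met → denied.

Denied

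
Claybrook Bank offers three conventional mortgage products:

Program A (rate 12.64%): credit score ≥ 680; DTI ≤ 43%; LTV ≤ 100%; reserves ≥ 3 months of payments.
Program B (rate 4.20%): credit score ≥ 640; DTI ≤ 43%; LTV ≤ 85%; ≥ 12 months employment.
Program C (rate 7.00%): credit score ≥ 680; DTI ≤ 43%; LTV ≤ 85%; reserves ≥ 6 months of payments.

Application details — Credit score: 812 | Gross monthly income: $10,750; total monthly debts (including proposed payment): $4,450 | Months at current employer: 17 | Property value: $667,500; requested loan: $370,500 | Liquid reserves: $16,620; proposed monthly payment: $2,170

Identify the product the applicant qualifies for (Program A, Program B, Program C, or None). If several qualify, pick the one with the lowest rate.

DTI = 4,450/10,750 = 41.4%.
LTV = 370,500/667,500 = 55.5%.
Reserves = 16,620/2,170 = 7.7 months.
Program A: score 812 ≥ 680; DTI 41.4% ≤ 43%; LTV 55.5% ≤ 100%; reserves 7.7 ≥ 3 mo → qualifies.
Program B: score 812 ≥ 640; DTI 41.4% ≤ 43%; LTV 55.5% ≤ 85%; employment 17 ≥ 12 mo → qualifies.
Program C: score 812 ≥ 680; DTI 41.4% ≤ 43%; LTV 55.5% ≤ 85%; reserves 7.7 ≥ 6 mo → qualifies.
Qualifying: Program A, Program B, Program C. Lowest rate is 4.20% → Program B.

Program B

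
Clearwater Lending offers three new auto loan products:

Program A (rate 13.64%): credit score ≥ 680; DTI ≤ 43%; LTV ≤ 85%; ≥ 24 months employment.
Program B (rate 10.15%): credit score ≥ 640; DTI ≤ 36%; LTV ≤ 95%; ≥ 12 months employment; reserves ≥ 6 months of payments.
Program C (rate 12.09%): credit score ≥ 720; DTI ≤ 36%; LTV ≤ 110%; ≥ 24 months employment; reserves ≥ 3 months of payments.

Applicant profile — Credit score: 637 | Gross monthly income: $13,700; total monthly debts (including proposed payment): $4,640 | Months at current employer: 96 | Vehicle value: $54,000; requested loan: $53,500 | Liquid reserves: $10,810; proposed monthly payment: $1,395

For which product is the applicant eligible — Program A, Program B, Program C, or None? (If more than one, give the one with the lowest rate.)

DTI = 4,640/13,700 = 33.9%.
LTV = 53,500/54,000 = 99.1%.
Reserves = 10,810/1,395 = 7.7 months.
Program A: score 637 < 680; DTI 33.9% ≤ 43%; LTV 99.1% > 85%; employment 96 ≥ 24 mo → does not qualify.
Program B: score 637 < 640; DTI 33.9% ≤ 36%; LTV 99.1% > 95%; employment 96 ≥ 12 mo; reserves 7.7 ≥ 6 mo → does not qualify.
Program C: score 637 < 720; DTI 33.9% ≤ 36%; LTV 99.1% ≤ 110%; employment 96 ≥ 24 mo; reserves 7.7 ≥ 3 mo → does not qualify.

None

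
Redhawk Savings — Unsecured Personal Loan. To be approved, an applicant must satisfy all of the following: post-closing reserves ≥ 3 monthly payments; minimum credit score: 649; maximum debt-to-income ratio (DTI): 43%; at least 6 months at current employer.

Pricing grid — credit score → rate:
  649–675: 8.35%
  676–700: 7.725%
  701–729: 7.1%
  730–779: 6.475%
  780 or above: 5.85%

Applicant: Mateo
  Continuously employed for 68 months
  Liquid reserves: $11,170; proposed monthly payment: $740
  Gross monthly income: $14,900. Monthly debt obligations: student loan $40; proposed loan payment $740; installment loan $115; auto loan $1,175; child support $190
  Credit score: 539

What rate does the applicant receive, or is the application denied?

Credit score 539 < 649 (below minimum)
Total monthly debts = (40 + 740 + 115 + 1,175 + 190) = 2,260. Debt-to-income = 2,260/14,900 = 15.2% — meets 43% limit
Employment 68 ≥ 6 months
Reserves: 11,170 ÷ 740 = 15.1 months (meets 3-month minimum)
Not all requirements met → denied.

Denied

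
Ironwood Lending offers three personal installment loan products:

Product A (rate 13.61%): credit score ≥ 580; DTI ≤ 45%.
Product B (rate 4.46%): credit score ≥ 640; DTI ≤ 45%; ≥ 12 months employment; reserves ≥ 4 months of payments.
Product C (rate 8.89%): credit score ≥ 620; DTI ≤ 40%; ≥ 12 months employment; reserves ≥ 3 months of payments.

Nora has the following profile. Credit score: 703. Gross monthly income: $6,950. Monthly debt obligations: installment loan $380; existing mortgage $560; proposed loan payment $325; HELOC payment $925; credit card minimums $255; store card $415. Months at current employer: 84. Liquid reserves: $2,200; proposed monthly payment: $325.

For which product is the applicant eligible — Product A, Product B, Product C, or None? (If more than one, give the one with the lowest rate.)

Total debts = (380 + 560 + 325 + 925 + 255 + 415) = 2,860; DTI = 2,860/6,950 = 41.2%.
Reserves = 2,200/325 = 6.8 months.
Product A: score 703 ≥ 580; DTI 41.2% ≤ 45% → qualifies.
Product B: score 703 ≥ 640; DTI 41.2% ≤ 45%; employment 84 ≥ 12 mo; reserves 6.8 ≥ 4 mo → qualifies.
Product C: score 703 ≥ 620; DTI 41.2% > 40%; employment 84 ≥ 12 mo; reserves 6.8 ≥ 3 mo → does not qualify.
Qualifying: Product A, Product B. Lowest rate is 4.46% → Product B.

Product B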